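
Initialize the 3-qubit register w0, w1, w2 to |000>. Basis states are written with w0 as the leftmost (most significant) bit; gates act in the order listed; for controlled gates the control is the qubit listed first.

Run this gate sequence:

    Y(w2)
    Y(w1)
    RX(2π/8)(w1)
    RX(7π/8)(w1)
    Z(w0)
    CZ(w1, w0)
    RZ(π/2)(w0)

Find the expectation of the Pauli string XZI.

The expectation value of XZI is 0.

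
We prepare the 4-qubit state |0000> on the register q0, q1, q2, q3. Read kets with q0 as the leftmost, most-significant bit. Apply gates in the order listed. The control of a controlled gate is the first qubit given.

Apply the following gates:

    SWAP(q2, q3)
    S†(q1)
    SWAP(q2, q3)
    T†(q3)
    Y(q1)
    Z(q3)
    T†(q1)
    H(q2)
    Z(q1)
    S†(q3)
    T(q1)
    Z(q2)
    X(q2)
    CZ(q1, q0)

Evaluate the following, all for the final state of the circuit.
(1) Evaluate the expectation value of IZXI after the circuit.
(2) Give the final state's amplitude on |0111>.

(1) The expectation value of IZXI is 1.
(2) The final state's coefficient on |0111> equals 0.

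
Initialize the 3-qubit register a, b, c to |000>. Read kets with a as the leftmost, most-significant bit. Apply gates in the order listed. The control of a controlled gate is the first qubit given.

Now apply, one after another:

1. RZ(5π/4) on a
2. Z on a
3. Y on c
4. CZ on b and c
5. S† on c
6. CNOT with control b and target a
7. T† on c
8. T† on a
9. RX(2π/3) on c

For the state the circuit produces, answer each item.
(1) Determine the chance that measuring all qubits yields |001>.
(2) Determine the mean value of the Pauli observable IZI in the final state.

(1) The probability of measuring |001> is 1/4.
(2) The expectation value of IZI is 1.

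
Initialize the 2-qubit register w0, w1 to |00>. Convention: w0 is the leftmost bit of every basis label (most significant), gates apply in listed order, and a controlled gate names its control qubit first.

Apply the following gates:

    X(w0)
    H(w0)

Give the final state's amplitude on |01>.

The final state's coefficient on |01> equals 0.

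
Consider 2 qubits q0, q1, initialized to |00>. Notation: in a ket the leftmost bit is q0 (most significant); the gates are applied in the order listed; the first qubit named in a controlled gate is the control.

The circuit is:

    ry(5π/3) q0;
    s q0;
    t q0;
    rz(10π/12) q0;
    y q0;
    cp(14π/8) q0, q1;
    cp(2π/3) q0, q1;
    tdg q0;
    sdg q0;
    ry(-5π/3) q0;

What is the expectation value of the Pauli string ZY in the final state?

In the final state, ZY has expectation 0.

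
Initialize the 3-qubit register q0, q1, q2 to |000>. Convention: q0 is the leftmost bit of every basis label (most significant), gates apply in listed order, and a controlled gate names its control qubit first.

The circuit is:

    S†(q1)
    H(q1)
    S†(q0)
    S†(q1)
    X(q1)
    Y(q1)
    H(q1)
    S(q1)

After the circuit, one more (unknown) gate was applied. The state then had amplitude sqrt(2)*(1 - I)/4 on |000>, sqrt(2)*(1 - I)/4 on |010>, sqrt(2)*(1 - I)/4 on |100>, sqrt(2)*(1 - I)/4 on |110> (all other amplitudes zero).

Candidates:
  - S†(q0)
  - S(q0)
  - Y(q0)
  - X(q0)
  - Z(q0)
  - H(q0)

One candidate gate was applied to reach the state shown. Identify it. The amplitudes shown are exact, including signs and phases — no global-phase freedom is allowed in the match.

The unique candidate consistent with the amplitudes is H(q0).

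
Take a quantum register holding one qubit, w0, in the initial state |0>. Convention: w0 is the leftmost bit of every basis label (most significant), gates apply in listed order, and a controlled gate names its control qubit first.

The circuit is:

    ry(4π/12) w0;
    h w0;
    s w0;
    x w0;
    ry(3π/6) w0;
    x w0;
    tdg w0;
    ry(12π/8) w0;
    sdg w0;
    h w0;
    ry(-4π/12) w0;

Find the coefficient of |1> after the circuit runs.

The final state's coefficient on |1> equals -1/4 - exp(3*I*pi/4)/4 + sqrt(3)*exp(I*pi/4)/4 + sqrt(3)*I/4.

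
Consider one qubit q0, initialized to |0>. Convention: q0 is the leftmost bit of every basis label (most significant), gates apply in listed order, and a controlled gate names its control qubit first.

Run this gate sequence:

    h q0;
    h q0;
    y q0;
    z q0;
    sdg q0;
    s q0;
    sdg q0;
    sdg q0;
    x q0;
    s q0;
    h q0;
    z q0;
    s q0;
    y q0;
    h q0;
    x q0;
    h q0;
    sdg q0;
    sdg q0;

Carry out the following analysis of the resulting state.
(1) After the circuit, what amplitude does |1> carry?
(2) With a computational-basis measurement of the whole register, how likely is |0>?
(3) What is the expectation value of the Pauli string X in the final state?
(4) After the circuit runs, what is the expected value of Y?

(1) |1> carries amplitude -sqrt(2)/2 in the final state.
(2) The probability of measuring |0> is 1/2.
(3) The observable X averages to 0.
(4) The expectation value of Y is -1.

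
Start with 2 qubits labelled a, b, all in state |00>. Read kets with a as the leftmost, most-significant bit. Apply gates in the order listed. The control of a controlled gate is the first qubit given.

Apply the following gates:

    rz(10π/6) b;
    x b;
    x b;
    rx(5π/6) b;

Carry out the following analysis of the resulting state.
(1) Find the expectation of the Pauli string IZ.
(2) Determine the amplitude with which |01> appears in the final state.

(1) In the final state, IZ has expectation -sqrt(3)/2. Key observation: steps 2-3 multiply out to the identity, so the circuit reduces to the remaining gates.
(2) |01> carries amplitude (sqrt(2) + sqrt(6))*exp(2*I*pi/3)/4 in the final state.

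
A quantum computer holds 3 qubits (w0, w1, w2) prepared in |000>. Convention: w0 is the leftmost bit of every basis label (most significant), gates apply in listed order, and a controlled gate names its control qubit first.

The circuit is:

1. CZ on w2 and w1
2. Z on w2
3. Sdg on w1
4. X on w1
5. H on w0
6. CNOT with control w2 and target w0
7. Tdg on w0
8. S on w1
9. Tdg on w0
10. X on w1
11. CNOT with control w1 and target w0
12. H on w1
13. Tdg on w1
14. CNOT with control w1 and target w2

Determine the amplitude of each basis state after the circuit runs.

After the circuit, the state carries amplitude I/2 on |000>, 0 on |001>, 0 on |010>, exp(I*pi/4)/2 on |011>, 1/2 on |100>, 0 on |101>, 0 on |110>, -exp(3*I*pi/4)/2 on |111>.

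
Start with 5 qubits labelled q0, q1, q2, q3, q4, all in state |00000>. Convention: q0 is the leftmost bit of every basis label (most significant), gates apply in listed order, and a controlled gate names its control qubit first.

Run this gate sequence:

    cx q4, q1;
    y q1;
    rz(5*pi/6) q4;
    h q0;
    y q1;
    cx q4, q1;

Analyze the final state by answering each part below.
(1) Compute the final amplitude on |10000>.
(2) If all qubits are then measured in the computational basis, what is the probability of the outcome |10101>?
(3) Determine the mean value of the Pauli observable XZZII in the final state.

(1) |10000> carries amplitude -sqrt(2)*exp(7*I*pi/12)/2 in the final state.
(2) The probability of measuring |10101> is 0.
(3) The expectation value of XZZII is 1.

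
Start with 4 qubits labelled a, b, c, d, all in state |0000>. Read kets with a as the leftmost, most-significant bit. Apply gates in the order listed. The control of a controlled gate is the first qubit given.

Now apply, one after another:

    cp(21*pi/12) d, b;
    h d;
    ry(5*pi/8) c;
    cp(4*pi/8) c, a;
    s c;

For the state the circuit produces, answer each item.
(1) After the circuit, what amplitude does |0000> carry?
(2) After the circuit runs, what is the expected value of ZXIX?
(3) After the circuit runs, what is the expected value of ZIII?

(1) The final state's coefficient on |0000> equals sqrt(2)*cos(5*pi/16)/2.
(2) The expectation value of ZXIX is 0.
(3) The observable ZIII averages to 1.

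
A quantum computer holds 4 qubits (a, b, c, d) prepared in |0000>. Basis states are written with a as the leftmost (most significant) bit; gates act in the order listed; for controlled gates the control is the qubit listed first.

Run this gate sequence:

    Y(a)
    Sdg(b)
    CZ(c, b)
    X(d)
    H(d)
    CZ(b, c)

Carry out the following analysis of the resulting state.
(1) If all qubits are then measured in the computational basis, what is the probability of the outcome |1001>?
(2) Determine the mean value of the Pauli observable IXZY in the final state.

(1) Outcome |1001> occurs with probability 1/2.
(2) The observable IXZY averages to 0.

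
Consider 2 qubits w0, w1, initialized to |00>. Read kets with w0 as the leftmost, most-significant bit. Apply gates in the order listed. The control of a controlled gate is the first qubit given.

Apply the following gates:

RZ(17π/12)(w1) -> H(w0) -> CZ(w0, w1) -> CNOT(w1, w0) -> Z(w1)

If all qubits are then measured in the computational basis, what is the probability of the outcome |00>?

The probability of measuring |00> is 1/2.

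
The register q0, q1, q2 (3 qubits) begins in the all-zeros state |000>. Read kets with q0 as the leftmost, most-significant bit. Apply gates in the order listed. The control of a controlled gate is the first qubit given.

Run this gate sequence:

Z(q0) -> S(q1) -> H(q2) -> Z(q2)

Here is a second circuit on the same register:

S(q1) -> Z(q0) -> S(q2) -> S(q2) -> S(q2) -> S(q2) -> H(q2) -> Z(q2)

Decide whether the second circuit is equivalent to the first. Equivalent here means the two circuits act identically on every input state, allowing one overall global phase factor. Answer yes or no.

Yes, they are equivalent — the unitaries differ by at most a global phase.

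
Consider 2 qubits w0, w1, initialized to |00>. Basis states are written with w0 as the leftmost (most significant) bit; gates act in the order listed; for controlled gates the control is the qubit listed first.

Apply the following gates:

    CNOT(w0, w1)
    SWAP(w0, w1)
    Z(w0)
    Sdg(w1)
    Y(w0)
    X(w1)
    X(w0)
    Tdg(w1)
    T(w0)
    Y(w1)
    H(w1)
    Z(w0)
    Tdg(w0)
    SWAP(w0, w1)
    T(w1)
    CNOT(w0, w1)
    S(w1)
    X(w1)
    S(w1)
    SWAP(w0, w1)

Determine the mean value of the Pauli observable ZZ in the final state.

The expectation value of ZZ is -1.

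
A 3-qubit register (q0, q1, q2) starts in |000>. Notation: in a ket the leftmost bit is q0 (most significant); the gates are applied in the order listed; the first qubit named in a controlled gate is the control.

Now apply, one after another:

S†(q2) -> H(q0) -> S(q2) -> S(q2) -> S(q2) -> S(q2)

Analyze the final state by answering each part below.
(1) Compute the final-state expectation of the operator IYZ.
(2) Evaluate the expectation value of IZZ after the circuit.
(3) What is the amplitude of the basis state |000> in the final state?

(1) The expectation value of IYZ is 0. Key observation: gates 3-6 undo each other exactly, leaving only the rest of the circuit to track.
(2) The observable IZZ averages to 1.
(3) |000> carries amplitude sqrt(2)/2 in the final state.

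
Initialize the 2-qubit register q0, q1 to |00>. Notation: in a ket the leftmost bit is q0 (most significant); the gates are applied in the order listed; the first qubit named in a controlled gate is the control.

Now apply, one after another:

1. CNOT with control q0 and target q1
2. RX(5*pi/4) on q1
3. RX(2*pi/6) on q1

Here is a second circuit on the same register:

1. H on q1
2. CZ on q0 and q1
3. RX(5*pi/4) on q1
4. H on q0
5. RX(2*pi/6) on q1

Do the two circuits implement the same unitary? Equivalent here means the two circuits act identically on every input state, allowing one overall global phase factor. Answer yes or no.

No — the two circuits implement different unitaries, even allowing a global phase.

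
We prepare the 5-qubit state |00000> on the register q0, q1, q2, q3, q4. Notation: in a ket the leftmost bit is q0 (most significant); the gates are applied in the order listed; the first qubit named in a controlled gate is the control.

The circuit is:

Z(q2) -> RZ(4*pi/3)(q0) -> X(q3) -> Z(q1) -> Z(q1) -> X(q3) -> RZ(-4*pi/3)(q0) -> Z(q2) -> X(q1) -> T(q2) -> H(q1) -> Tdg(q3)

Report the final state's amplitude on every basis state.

The final amplitudes are sqrt(2)/2 on |00000>, -sqrt(2)/2 on |01000>, and 0 on every other basis state.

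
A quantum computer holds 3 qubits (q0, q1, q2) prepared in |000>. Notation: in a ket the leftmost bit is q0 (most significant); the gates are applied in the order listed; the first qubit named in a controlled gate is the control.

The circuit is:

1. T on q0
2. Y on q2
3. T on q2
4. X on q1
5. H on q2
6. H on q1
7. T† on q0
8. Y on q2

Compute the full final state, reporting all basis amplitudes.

The final amplitudes are -exp(I*pi/4)/2 on |000>, -exp(I*pi/4)/2 on |001>, exp(I*pi/4)/2 on |010>, exp(I*pi/4)/2 on |011>, 0 on |100>, 0 on |101>, 0 on |110>, 0 on |111>.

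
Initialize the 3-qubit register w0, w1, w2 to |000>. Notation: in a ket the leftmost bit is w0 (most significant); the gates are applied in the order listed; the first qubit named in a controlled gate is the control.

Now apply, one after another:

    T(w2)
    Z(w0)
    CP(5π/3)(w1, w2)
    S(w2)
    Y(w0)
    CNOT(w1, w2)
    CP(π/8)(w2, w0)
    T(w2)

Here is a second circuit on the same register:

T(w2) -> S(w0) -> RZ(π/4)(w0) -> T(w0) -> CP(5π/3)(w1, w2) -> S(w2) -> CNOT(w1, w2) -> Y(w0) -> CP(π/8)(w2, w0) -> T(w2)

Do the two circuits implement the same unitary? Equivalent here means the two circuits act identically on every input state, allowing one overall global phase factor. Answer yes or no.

Yes, they are equivalent — the unitaries differ by at most a global phase.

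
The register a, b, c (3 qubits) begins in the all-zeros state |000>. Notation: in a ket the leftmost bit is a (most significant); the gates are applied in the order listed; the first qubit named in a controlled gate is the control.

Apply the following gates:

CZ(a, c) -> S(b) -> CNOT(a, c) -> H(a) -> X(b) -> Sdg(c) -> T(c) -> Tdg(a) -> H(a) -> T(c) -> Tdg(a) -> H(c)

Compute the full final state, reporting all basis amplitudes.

After the circuit, the state carries amplitude 0 on |000>, 0 on |001>, sqrt(2)*(1 - exp(3*I*pi/4))/4 on |010>, sqrt(2)*(1 - exp(3*I*pi/4))/4 on |011>, 0 on |100>, 0 on |101>, sqrt(2)*(-exp(3*I*pi/4) + I)/4 on |110>, sqrt(2)*(-exp(3*I*pi/4) + I)/4 on |111>.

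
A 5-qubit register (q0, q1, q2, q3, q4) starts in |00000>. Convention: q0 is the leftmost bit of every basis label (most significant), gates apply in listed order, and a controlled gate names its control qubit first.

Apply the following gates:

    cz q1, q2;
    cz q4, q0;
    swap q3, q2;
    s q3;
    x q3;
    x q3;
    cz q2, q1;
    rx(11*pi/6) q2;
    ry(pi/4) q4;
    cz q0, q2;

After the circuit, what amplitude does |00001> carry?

|00001> carries amplitude sqrt(2 - sqrt(2))*(-sqrt(6) - sqrt(2))/8 in the final state. Key observation: gates 5-6 undo each other exactly, leaving only the rest of the circuit to track.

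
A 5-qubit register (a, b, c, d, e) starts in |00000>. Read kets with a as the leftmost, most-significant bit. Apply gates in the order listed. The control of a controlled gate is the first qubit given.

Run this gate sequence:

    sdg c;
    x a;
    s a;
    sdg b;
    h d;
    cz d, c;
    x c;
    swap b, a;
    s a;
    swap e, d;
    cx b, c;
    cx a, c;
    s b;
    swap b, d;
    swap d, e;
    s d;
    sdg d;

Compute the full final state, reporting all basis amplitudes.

The resulting statevector has amplitude -sqrt(2)/2 on |00001>, -sqrt(2)/2 on |00011>, and 0 on every other basis state.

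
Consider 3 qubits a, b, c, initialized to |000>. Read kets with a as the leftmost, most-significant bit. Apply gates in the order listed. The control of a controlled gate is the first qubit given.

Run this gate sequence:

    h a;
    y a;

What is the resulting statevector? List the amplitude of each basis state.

After the circuit, the state carries amplitude -sqrt(2)*I/2 on |000>, sqrt(2)*I/2 on |100>, and 0 on every other basis state.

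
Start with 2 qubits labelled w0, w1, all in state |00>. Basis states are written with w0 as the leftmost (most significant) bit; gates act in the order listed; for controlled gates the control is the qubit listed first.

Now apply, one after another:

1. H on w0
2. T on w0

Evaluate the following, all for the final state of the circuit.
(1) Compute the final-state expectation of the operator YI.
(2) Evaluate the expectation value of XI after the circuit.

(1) The observable YI averages to sqrt(2)/2.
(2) The expectation value of XI is sqrt(2)/2.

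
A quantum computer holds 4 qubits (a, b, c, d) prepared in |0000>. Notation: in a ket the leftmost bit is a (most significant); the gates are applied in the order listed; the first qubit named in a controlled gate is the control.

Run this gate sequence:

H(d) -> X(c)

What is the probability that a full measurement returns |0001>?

Outcome |0001> occurs with probability 0.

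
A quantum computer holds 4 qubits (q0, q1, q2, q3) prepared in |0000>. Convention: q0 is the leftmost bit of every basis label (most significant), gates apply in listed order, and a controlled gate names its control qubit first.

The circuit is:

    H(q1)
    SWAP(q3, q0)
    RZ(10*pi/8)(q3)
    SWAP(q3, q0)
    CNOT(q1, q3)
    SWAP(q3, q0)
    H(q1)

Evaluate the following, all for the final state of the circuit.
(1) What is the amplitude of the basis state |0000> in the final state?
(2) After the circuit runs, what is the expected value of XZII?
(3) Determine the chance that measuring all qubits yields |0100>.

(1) |0000> carries amplitude -exp(3*I*pi/8)/2 in the final state.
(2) The expectation value of XZII is 1.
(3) A full measurement returns |0100> with probability 1/4.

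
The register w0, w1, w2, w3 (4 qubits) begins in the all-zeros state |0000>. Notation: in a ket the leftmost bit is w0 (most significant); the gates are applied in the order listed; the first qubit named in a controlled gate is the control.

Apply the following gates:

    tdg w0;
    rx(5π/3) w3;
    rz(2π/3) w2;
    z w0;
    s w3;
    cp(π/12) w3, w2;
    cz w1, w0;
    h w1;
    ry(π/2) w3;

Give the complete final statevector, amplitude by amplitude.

After the circuit, the state carries amplitude (1 + sqrt(3))*exp(2*I*pi/3)/4 on |0000>, (-1 + sqrt(3))*exp(2*I*pi/3)/4 on |0001>, (1 + sqrt(3))*exp(2*I*pi/3)/4 on |0100>, (-1 + sqrt(3))*exp(2*I*pi/3)/4 on |0101>, and 0 on every other basis state.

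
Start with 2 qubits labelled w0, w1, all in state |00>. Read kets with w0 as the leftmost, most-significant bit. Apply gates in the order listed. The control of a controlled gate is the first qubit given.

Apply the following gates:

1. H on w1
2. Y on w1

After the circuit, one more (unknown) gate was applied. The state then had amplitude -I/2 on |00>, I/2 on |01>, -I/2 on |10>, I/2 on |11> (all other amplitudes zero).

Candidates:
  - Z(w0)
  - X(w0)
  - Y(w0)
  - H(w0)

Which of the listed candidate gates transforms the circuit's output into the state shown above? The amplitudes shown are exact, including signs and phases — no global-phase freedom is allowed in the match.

The applied gate was H(w0).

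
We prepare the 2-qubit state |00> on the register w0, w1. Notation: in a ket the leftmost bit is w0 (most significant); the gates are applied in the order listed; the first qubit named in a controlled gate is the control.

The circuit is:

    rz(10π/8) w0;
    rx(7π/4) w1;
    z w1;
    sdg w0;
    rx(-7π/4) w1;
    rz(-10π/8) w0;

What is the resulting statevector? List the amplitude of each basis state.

The final amplitudes are sqrt(2)/2 on |00>, -sqrt(2)*I/2 on |01>, 0 on |10>, 0 on |11>.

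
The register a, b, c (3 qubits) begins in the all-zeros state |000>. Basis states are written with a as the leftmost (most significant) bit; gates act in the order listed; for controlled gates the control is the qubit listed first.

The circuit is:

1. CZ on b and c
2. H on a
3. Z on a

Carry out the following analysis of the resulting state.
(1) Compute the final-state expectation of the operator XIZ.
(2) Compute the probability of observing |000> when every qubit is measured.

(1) The observable XIZ averages to -1.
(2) Outcome |000> occurs with probability 1/2.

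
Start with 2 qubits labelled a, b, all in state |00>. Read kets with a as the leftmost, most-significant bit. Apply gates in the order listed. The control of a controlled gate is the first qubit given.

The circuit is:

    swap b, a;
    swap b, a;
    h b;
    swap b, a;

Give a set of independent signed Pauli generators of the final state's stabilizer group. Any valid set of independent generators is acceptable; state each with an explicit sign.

One valid set of independent stabilizer generators is +XI, +IZ (any independent generating set of the same group is equally correct).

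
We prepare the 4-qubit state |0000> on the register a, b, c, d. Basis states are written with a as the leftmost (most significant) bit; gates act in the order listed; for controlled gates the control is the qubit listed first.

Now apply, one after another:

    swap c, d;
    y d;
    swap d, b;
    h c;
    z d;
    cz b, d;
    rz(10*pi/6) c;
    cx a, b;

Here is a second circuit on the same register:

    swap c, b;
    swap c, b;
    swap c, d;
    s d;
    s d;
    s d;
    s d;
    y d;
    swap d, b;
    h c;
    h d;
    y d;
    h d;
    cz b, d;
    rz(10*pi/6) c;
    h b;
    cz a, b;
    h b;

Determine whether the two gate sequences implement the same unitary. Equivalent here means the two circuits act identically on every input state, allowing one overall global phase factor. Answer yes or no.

No, they are not equivalent — no single phase factor reconciles the two unitaries.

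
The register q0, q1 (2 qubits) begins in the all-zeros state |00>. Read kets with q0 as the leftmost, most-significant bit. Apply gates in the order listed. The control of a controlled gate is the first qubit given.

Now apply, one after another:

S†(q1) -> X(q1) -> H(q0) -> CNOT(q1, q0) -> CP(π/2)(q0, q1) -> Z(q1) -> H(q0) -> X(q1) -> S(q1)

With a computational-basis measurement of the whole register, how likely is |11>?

The probability of measuring |11> is 0.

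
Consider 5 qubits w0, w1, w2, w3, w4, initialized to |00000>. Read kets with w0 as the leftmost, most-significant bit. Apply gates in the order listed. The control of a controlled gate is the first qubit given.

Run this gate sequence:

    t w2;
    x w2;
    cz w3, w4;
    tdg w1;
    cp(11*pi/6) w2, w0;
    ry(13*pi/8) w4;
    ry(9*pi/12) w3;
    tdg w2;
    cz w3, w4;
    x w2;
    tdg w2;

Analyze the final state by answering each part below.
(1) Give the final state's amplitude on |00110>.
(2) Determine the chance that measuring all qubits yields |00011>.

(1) |00110> carries amplitude 0 in the final state.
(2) Outcome |00011> occurs with probability (2 - sqrt(2 - sqrt(2)))*(sqrt(2) + 2)/16.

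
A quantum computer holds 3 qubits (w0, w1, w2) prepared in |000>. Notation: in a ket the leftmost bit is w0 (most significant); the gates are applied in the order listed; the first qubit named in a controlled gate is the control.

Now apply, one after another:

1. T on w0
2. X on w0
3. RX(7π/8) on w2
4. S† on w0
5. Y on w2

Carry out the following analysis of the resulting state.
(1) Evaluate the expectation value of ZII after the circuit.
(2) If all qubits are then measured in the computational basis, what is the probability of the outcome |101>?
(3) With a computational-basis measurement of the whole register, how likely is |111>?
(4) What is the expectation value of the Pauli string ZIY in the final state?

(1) In the final state, ZII has expectation -1.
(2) The probability of measuring |101> is cos(7*pi/16)**2.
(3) The probability of measuring |111> is 0.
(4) In the final state, ZIY has expectation sqrt(2 - sqrt(2))/2.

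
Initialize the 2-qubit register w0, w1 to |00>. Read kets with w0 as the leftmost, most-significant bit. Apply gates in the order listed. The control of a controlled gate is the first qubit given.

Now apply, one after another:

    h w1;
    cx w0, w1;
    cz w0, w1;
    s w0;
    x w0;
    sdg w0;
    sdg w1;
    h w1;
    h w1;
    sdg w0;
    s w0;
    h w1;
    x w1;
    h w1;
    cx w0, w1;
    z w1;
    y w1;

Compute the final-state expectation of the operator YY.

The observable YY averages to 0.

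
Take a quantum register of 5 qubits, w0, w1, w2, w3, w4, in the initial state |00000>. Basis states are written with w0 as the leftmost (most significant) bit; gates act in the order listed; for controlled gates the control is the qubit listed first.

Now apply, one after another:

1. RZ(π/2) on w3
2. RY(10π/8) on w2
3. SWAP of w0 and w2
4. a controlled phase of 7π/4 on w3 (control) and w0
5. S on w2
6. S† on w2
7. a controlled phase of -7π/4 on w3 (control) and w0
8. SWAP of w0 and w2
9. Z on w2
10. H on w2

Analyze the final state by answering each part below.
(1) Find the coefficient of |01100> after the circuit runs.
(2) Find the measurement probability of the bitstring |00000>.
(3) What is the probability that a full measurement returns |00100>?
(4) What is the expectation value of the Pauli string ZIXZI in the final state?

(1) The amplitude on |01100> is 0. Key observation: steps 3-8 multiply out to the identity, so the circuit reduces to the remaining gates.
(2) The probability of measuring |00000> is sqrt(2)/4 + 1/2.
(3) Outcome |00100> occurs with probability 1/2 - sqrt(2)/4.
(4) The observable ZIXZI averages to -sqrt(2)/2.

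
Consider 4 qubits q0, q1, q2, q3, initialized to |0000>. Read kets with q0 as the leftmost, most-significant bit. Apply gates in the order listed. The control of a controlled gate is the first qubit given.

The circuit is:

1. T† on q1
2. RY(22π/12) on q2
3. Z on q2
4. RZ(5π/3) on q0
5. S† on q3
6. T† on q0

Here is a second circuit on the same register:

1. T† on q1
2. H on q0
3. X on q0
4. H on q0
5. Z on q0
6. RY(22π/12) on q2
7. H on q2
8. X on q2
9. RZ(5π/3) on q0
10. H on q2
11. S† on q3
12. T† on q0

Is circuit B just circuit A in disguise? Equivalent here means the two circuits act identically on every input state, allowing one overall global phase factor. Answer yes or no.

Yes: on every input state the two circuits agree up to one overall phase factor.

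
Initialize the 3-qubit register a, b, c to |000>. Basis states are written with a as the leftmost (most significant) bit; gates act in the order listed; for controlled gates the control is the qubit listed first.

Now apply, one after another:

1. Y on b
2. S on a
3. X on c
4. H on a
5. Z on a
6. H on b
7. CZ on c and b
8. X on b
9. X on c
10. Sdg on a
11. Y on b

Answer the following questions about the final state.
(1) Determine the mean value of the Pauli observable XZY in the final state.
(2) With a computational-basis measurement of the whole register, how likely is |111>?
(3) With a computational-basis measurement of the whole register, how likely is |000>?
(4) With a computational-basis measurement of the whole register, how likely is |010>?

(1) The expectation value of XZY is 0.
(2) A full measurement returns |111> with probability 0.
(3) A full measurement returns |000> with probability 1/4.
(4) A full measurement returns |010> with probability 1/4.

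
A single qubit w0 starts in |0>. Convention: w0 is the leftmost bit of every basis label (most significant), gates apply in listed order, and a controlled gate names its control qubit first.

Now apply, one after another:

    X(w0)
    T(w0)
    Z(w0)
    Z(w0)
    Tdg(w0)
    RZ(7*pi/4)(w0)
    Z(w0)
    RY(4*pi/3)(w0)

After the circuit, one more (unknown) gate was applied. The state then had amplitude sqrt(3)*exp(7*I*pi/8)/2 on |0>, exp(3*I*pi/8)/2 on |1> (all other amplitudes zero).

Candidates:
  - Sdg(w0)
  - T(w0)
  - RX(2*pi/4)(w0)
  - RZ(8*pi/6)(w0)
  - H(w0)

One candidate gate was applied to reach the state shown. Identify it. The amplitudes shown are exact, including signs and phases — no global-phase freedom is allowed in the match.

The unique candidate consistent with the amplitudes is Sdg(w0). Key observation: steps 2-5 multiply out to the identity, so the circuit reduces to the remaining gates.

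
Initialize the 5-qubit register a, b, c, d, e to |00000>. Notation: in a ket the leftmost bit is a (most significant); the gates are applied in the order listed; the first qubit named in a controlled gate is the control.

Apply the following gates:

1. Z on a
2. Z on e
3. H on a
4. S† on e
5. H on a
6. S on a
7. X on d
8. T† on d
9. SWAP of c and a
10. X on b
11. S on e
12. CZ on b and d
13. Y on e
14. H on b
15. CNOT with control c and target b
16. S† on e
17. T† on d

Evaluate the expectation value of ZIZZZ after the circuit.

In the final state, ZIZZZ has expectation 1.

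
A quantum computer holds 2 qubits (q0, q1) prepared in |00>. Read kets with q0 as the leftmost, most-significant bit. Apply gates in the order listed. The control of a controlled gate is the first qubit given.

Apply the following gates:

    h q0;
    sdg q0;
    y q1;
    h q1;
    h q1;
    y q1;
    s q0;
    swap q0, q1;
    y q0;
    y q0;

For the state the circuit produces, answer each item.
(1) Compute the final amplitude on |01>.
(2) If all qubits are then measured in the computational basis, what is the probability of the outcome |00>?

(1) The amplitude on |01> is sqrt(2)/2. Key observation: the block from step 2 through step 7 cancels to the identity and can be dropped.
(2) Outcome |00> occurs with probability 1/2.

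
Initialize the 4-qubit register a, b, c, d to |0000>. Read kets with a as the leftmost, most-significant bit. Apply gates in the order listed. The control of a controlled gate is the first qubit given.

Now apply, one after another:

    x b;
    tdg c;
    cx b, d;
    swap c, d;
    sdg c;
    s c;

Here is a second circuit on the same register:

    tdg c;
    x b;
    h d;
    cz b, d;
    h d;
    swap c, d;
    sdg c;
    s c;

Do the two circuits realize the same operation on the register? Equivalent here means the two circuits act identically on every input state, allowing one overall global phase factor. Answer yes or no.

Yes, they are equivalent — the unitaries differ by at most a global phase.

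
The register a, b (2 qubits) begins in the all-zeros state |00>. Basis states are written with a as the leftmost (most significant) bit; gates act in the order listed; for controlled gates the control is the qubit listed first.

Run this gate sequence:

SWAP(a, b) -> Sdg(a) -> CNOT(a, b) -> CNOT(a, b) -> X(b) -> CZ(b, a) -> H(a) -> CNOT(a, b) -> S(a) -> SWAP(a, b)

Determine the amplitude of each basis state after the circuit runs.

After the circuit, the state carries amplitude 0 on |00>, sqrt(2)*I/2 on |01>, sqrt(2)/2 on |10>, 0 on |11>.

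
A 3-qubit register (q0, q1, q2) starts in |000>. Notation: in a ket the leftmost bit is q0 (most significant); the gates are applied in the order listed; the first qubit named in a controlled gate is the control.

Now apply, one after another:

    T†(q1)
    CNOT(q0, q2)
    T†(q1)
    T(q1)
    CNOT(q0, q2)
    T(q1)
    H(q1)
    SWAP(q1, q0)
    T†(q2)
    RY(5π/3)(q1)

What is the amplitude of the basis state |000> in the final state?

The final state's coefficient on |000> equals -sqrt(6)/4. Key observation: the block from step 1 through step 6 cancels to the identity and can be dropped.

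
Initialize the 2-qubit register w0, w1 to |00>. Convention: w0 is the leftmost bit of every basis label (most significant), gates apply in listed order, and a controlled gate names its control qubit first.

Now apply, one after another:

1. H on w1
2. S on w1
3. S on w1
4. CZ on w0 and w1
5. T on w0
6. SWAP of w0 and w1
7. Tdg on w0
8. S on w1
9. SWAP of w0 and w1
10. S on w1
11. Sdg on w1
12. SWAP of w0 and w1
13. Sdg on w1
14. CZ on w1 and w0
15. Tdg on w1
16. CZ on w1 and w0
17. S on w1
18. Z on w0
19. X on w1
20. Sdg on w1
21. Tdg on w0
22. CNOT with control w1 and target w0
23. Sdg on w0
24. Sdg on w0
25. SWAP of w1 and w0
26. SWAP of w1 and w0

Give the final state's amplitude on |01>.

|01> carries amplitude -sqrt(2)/2 in the final state. Key observation: gates 8-13 undo each other exactly, leaving only the rest of the circuit to track.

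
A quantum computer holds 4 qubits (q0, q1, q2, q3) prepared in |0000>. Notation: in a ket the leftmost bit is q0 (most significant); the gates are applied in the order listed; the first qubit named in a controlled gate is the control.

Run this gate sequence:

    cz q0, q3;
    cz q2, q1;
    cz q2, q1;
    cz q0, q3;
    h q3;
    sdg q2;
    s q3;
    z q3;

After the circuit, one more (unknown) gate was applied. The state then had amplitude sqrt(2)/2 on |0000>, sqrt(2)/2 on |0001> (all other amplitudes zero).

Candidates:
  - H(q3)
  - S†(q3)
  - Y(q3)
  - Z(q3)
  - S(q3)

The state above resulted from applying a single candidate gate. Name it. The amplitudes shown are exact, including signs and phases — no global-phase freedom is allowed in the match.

The applied gate was S(q3). Key observation: the block from step 1 through step 4 cancels to the identity and can be dropped.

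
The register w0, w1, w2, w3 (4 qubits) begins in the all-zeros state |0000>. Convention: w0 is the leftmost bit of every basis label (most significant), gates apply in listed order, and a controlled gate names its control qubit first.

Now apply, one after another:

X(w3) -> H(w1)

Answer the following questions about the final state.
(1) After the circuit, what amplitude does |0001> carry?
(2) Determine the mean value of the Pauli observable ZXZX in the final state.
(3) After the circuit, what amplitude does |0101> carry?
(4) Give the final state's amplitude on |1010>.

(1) The final state's coefficient on |0001> equals sqrt(2)/2.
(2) The observable ZXZX averages to 0.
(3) |0101> carries amplitude sqrt(2)/2 in the final state.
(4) |1010> carries amplitude 0 in the final state.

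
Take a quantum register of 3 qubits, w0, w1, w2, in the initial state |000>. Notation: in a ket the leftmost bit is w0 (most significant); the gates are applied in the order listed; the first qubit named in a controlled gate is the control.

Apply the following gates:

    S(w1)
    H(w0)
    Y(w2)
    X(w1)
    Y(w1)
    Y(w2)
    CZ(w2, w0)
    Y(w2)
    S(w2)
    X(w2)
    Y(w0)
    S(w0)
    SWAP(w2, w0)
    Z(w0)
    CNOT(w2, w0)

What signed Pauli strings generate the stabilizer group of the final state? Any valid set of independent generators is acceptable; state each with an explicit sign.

The stabilizer group can be generated by -XIY, +ZIZ, +IZI, among other valid generating sets.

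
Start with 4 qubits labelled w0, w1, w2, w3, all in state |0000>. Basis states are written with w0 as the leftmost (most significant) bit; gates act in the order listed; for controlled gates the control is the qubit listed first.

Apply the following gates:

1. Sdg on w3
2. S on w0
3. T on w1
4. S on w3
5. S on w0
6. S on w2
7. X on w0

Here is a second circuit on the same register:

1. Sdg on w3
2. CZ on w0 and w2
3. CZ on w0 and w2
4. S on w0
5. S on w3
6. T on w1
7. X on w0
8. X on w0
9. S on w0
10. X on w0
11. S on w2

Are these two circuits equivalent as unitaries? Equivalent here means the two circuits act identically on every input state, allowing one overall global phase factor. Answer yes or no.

Yes: on every input state the two circuits agree up to one overall phase factor.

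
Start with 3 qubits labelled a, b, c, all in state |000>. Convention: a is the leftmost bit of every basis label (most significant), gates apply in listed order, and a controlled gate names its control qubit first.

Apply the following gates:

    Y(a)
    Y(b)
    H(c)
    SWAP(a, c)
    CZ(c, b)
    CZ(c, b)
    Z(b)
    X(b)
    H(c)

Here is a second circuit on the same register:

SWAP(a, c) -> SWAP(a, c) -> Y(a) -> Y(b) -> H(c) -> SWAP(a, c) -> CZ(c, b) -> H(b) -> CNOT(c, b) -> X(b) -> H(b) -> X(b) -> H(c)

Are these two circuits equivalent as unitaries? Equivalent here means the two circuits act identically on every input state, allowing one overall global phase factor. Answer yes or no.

Yes, they are equivalent — the unitaries differ by at most a global phase.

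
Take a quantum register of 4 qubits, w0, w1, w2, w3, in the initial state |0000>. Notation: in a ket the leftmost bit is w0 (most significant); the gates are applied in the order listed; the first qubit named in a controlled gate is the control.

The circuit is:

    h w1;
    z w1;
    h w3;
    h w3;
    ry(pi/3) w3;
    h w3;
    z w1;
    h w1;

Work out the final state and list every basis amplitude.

The resulting statevector has amplitude sqrt(2)/4 + sqrt(6)/4 on |0000>, -sqrt(2)/4 + sqrt(6)/4 on |0001>, and 0 on every other basis state.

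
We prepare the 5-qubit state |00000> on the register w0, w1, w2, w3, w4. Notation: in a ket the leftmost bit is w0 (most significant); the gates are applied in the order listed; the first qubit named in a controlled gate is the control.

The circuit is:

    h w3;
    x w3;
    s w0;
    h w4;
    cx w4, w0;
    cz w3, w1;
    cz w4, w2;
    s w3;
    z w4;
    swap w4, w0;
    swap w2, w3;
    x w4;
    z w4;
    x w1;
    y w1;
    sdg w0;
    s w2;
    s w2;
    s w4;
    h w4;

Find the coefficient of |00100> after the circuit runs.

The final state's coefficient on |00100> equals sqrt(2)*I/4.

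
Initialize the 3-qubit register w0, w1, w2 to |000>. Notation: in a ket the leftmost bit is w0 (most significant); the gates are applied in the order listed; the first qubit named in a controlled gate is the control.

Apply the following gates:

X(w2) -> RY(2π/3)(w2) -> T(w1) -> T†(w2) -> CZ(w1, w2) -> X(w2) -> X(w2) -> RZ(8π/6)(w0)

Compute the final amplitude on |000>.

The final state's coefficient on |000> equals sqrt(3)*exp(I*pi/3)/2.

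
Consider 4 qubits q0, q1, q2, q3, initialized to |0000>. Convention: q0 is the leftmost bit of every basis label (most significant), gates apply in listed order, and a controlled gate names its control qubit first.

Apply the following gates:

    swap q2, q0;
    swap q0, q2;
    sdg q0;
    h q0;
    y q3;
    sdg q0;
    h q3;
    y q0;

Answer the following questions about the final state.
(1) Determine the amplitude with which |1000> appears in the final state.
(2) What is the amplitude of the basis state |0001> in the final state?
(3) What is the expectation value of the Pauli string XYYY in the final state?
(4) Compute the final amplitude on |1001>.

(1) The final state's coefficient on |1000> equals -1/2.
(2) The amplitude on |0001> is I/2.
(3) In the final state, XYYY has expectation 0.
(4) The final state's coefficient on |1001> equals 1/2.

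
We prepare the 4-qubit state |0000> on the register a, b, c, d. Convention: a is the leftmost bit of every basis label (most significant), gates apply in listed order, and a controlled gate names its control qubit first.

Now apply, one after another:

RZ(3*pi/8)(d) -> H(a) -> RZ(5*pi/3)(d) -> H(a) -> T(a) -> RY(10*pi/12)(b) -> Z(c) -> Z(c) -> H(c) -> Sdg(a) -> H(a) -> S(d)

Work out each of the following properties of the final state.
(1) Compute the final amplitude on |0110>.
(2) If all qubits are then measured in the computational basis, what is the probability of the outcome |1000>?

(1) The amplitude on |0110> is (sqrt(2) + sqrt(6))*exp(47*I*pi/48)/8.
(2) The probability of measuring |1000> is 1/8 - sqrt(3)/16.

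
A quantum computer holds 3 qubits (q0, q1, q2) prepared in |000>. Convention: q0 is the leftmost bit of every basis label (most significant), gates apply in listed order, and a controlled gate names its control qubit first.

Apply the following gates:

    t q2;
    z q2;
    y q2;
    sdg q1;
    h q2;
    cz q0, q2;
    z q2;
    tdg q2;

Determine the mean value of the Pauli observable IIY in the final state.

The observable IIY averages to -sqrt(2)/2.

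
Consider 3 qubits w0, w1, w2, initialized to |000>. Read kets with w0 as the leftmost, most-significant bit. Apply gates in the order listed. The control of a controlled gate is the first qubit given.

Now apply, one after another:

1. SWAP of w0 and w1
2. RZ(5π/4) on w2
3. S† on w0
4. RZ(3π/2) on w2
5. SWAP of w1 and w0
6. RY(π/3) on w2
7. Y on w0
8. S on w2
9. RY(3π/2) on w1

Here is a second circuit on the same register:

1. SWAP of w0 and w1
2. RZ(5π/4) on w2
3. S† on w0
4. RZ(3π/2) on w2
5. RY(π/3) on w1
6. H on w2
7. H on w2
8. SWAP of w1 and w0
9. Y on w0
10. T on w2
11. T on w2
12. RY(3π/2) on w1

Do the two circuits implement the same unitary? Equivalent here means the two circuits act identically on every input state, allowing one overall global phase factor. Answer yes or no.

No: there is an input state on which the two circuits produce genuinely different outputs (not merely differing by a phase).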